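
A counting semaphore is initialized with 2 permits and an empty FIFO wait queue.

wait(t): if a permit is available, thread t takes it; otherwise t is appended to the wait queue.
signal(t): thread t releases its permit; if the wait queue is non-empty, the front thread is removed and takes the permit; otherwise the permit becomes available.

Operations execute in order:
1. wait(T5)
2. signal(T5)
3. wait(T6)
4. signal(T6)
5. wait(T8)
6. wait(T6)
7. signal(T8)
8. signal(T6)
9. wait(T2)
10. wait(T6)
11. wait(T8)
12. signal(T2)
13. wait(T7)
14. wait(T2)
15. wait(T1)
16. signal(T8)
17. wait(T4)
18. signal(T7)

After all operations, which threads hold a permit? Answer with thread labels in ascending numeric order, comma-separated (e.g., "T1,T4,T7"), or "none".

Answer: T2,T6

Derivation:
Step 1: wait(T5) -> count=1 queue=[] holders={T5}
Step 2: signal(T5) -> count=2 queue=[] holders={none}
Step 3: wait(T6) -> count=1 queue=[] holders={T6}
Step 4: signal(T6) -> count=2 queue=[] holders={none}
Step 5: wait(T8) -> count=1 queue=[] holders={T8}
Step 6: wait(T6) -> count=0 queue=[] holders={T6,T8}
Step 7: signal(T8) -> count=1 queue=[] holders={T6}
Step 8: signal(T6) -> count=2 queue=[] holders={none}
Step 9: wait(T2) -> count=1 queue=[] holders={T2}
Step 10: wait(T6) -> count=0 queue=[] holders={T2,T6}
Step 11: wait(T8) -> count=0 queue=[T8] holders={T2,T6}
Step 12: signal(T2) -> count=0 queue=[] holders={T6,T8}
Step 13: wait(T7) -> count=0 queue=[T7] holders={T6,T8}
Step 14: wait(T2) -> count=0 queue=[T7,T2] holders={T6,T8}
Step 15: wait(T1) -> count=0 queue=[T7,T2,T1] holders={T6,T8}
Step 16: signal(T8) -> count=0 queue=[T2,T1] holders={T6,T7}
Step 17: wait(T4) -> count=0 queue=[T2,T1,T4] holders={T6,T7}
Step 18: signal(T7) -> count=0 queue=[T1,T4] holders={T2,T6}
Final holders: T2,T6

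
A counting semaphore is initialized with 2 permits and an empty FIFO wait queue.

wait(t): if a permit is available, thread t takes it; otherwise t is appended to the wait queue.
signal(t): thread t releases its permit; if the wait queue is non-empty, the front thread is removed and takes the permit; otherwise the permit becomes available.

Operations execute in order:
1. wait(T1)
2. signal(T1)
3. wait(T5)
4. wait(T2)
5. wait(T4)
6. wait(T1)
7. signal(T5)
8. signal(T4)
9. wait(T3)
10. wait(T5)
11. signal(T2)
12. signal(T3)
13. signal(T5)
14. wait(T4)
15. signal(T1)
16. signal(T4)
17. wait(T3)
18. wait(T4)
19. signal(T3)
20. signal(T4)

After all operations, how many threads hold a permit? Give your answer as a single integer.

Step 1: wait(T1) -> count=1 queue=[] holders={T1}
Step 2: signal(T1) -> count=2 queue=[] holders={none}
Step 3: wait(T5) -> count=1 queue=[] holders={T5}
Step 4: wait(T2) -> count=0 queue=[] holders={T2,T5}
Step 5: wait(T4) -> count=0 queue=[T4] holders={T2,T5}
Step 6: wait(T1) -> count=0 queue=[T4,T1] holders={T2,T5}
Step 7: signal(T5) -> count=0 queue=[T1] holders={T2,T4}
Step 8: signal(T4) -> count=0 queue=[] holders={T1,T2}
Step 9: wait(T3) -> count=0 queue=[T3] holders={T1,T2}
Step 10: wait(T5) -> count=0 queue=[T3,T5] holders={T1,T2}
Step 11: signal(T2) -> count=0 queue=[T5] holders={T1,T3}
Step 12: signal(T3) -> count=0 queue=[] holders={T1,T5}
Step 13: signal(T5) -> count=1 queue=[] holders={T1}
Step 14: wait(T4) -> count=0 queue=[] holders={T1,T4}
Step 15: signal(T1) -> count=1 queue=[] holders={T4}
Step 16: signal(T4) -> count=2 queue=[] holders={none}
Step 17: wait(T3) -> count=1 queue=[] holders={T3}
Step 18: wait(T4) -> count=0 queue=[] holders={T3,T4}
Step 19: signal(T3) -> count=1 queue=[] holders={T4}
Step 20: signal(T4) -> count=2 queue=[] holders={none}
Final holders: {none} -> 0 thread(s)

Answer: 0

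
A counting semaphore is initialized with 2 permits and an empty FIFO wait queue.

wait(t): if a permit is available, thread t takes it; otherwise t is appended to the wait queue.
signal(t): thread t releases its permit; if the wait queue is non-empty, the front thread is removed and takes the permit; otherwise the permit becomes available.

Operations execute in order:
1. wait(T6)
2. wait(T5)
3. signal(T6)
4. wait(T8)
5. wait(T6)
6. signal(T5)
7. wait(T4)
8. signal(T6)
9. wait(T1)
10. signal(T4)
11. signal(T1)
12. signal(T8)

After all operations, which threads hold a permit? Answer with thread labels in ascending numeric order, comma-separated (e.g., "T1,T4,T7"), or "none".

Answer: none

Derivation:
Step 1: wait(T6) -> count=1 queue=[] holders={T6}
Step 2: wait(T5) -> count=0 queue=[] holders={T5,T6}
Step 3: signal(T6) -> count=1 queue=[] holders={T5}
Step 4: wait(T8) -> count=0 queue=[] holders={T5,T8}
Step 5: wait(T6) -> count=0 queue=[T6] holders={T5,T8}
Step 6: signal(T5) -> count=0 queue=[] holders={T6,T8}
Step 7: wait(T4) -> count=0 queue=[T4] holders={T6,T8}
Step 8: signal(T6) -> count=0 queue=[] holders={T4,T8}
Step 9: wait(T1) -> count=0 queue=[T1] holders={T4,T8}
Step 10: signal(T4) -> count=0 queue=[] holders={T1,T8}
Step 11: signal(T1) -> count=1 queue=[] holders={T8}
Step 12: signal(T8) -> count=2 queue=[] holders={none}
Final holders: none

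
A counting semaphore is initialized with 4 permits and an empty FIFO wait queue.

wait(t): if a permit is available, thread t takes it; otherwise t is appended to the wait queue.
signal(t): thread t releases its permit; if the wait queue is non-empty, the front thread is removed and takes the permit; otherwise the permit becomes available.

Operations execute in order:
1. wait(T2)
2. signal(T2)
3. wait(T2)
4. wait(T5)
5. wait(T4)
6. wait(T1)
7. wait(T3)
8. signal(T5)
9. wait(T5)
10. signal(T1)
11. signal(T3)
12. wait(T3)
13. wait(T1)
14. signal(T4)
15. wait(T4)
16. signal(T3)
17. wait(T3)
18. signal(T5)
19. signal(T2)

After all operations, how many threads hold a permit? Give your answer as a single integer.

Step 1: wait(T2) -> count=3 queue=[] holders={T2}
Step 2: signal(T2) -> count=4 queue=[] holders={none}
Step 3: wait(T2) -> count=3 queue=[] holders={T2}
Step 4: wait(T5) -> count=2 queue=[] holders={T2,T5}
Step 5: wait(T4) -> count=1 queue=[] holders={T2,T4,T5}
Step 6: wait(T1) -> count=0 queue=[] holders={T1,T2,T4,T5}
Step 7: wait(T3) -> count=0 queue=[T3] holders={T1,T2,T4,T5}
Step 8: signal(T5) -> count=0 queue=[] holders={T1,T2,T3,T4}
Step 9: wait(T5) -> count=0 queue=[T5] holders={T1,T2,T3,T4}
Step 10: signal(T1) -> count=0 queue=[] holders={T2,T3,T4,T5}
Step 11: signal(T3) -> count=1 queue=[] holders={T2,T4,T5}
Step 12: wait(T3) -> count=0 queue=[] holders={T2,T3,T4,T5}
Step 13: wait(T1) -> count=0 queue=[T1] holders={T2,T3,T4,T5}
Step 14: signal(T4) -> count=0 queue=[] holders={T1,T2,T3,T5}
Step 15: wait(T4) -> count=0 queue=[T4] holders={T1,T2,T3,T5}
Step 16: signal(T3) -> count=0 queue=[] holders={T1,T2,T4,T5}
Step 17: wait(T3) -> count=0 queue=[T3] holders={T1,T2,T4,T5}
Step 18: signal(T5) -> count=0 queue=[] holders={T1,T2,T3,T4}
Step 19: signal(T2) -> count=1 queue=[] holders={T1,T3,T4}
Final holders: {T1,T3,T4} -> 3 thread(s)

Answer: 3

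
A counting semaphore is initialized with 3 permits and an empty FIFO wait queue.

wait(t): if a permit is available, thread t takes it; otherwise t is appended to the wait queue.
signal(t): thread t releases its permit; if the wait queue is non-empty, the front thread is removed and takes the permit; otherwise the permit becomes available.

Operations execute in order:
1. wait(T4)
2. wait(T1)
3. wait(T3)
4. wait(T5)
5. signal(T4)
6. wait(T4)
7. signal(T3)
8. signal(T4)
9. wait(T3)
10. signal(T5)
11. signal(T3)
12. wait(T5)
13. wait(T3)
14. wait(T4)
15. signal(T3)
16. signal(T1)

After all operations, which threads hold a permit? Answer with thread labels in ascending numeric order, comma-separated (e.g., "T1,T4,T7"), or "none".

Step 1: wait(T4) -> count=2 queue=[] holders={T4}
Step 2: wait(T1) -> count=1 queue=[] holders={T1,T4}
Step 3: wait(T3) -> count=0 queue=[] holders={T1,T3,T4}
Step 4: wait(T5) -> count=0 queue=[T5] holders={T1,T3,T4}
Step 5: signal(T4) -> count=0 queue=[] holders={T1,T3,T5}
Step 6: wait(T4) -> count=0 queue=[T4] holders={T1,T3,T5}
Step 7: signal(T3) -> count=0 queue=[] holders={T1,T4,T5}
Step 8: signal(T4) -> count=1 queue=[] holders={T1,T5}
Step 9: wait(T3) -> count=0 queue=[] holders={T1,T3,T5}
Step 10: signal(T5) -> count=1 queue=[] holders={T1,T3}
Step 11: signal(T3) -> count=2 queue=[] holders={T1}
Step 12: wait(T5) -> count=1 queue=[] holders={T1,T5}
Step 13: wait(T3) -> count=0 queue=[] holders={T1,T3,T5}
Step 14: wait(T4) -> count=0 queue=[T4] holders={T1,T3,T5}
Step 15: signal(T3) -> count=0 queue=[] holders={T1,T4,T5}
Step 16: signal(T1) -> count=1 queue=[] holders={T4,T5}
Final holders: T4,T5

Answer: T4,T5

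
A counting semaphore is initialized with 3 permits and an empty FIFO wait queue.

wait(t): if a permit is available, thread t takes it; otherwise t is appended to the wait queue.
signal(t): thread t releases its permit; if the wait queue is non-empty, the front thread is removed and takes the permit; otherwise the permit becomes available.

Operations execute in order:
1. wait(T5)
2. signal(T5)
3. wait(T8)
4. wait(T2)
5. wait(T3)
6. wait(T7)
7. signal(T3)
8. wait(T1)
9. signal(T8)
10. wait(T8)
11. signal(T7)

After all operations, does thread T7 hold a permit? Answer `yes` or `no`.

Answer: no

Derivation:
Step 1: wait(T5) -> count=2 queue=[] holders={T5}
Step 2: signal(T5) -> count=3 queue=[] holders={none}
Step 3: wait(T8) -> count=2 queue=[] holders={T8}
Step 4: wait(T2) -> count=1 queue=[] holders={T2,T8}
Step 5: wait(T3) -> count=0 queue=[] holders={T2,T3,T8}
Step 6: wait(T7) -> count=0 queue=[T7] holders={T2,T3,T8}
Step 7: signal(T3) -> count=0 queue=[] holders={T2,T7,T8}
Step 8: wait(T1) -> count=0 queue=[T1] holders={T2,T7,T8}
Step 9: signal(T8) -> count=0 queue=[] holders={T1,T2,T7}
Step 10: wait(T8) -> count=0 queue=[T8] holders={T1,T2,T7}
Step 11: signal(T7) -> count=0 queue=[] holders={T1,T2,T8}
Final holders: {T1,T2,T8} -> T7 not in holders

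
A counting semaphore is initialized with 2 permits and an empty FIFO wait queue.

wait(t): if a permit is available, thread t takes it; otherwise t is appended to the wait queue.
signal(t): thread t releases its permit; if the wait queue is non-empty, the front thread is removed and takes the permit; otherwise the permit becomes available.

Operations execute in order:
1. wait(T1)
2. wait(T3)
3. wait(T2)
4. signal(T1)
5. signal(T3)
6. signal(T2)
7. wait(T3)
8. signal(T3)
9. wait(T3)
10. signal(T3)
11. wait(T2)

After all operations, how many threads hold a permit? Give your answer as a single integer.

Answer: 1

Derivation:
Step 1: wait(T1) -> count=1 queue=[] holders={T1}
Step 2: wait(T3) -> count=0 queue=[] holders={T1,T3}
Step 3: wait(T2) -> count=0 queue=[T2] holders={T1,T3}
Step 4: signal(T1) -> count=0 queue=[] holders={T2,T3}
Step 5: signal(T3) -> count=1 queue=[] holders={T2}
Step 6: signal(T2) -> count=2 queue=[] holders={none}
Step 7: wait(T3) -> count=1 queue=[] holders={T3}
Step 8: signal(T3) -> count=2 queue=[] holders={none}
Step 9: wait(T3) -> count=1 queue=[] holders={T3}
Step 10: signal(T3) -> count=2 queue=[] holders={none}
Step 11: wait(T2) -> count=1 queue=[] holders={T2}
Final holders: {T2} -> 1 thread(s)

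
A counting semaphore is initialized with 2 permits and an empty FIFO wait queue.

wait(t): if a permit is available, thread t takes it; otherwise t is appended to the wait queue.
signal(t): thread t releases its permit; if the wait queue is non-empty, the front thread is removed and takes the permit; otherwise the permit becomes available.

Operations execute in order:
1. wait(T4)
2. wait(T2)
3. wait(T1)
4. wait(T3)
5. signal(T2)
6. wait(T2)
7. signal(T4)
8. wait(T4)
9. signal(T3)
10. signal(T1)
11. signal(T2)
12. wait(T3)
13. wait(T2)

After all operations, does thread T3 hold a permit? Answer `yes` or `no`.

Answer: yes

Derivation:
Step 1: wait(T4) -> count=1 queue=[] holders={T4}
Step 2: wait(T2) -> count=0 queue=[] holders={T2,T4}
Step 3: wait(T1) -> count=0 queue=[T1] holders={T2,T4}
Step 4: wait(T3) -> count=0 queue=[T1,T3] holders={T2,T4}
Step 5: signal(T2) -> count=0 queue=[T3] holders={T1,T4}
Step 6: wait(T2) -> count=0 queue=[T3,T2] holders={T1,T4}
Step 7: signal(T4) -> count=0 queue=[T2] holders={T1,T3}
Step 8: wait(T4) -> count=0 queue=[T2,T4] holders={T1,T3}
Step 9: signal(T3) -> count=0 queue=[T4] holders={T1,T2}
Step 10: signal(T1) -> count=0 queue=[] holders={T2,T4}
Step 11: signal(T2) -> count=1 queue=[] holders={T4}
Step 12: wait(T3) -> count=0 queue=[] holders={T3,T4}
Step 13: wait(T2) -> count=0 queue=[T2] holders={T3,T4}
Final holders: {T3,T4} -> T3 in holders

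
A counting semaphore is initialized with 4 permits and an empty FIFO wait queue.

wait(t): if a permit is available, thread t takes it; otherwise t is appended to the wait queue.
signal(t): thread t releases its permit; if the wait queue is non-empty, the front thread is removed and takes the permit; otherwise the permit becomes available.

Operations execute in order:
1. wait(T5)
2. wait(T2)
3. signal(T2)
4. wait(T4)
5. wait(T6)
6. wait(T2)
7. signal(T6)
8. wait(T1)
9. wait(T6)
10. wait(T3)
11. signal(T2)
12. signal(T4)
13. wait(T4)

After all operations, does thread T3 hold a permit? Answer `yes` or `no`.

Step 1: wait(T5) -> count=3 queue=[] holders={T5}
Step 2: wait(T2) -> count=2 queue=[] holders={T2,T5}
Step 3: signal(T2) -> count=3 queue=[] holders={T5}
Step 4: wait(T4) -> count=2 queue=[] holders={T4,T5}
Step 5: wait(T6) -> count=1 queue=[] holders={T4,T5,T6}
Step 6: wait(T2) -> count=0 queue=[] holders={T2,T4,T5,T6}
Step 7: signal(T6) -> count=1 queue=[] holders={T2,T4,T5}
Step 8: wait(T1) -> count=0 queue=[] holders={T1,T2,T4,T5}
Step 9: wait(T6) -> count=0 queue=[T6] holders={T1,T2,T4,T5}
Step 10: wait(T3) -> count=0 queue=[T6,T3] holders={T1,T2,T4,T5}
Step 11: signal(T2) -> count=0 queue=[T3] holders={T1,T4,T5,T6}
Step 12: signal(T4) -> count=0 queue=[] holders={T1,T3,T5,T6}
Step 13: wait(T4) -> count=0 queue=[T4] holders={T1,T3,T5,T6}
Final holders: {T1,T3,T5,T6} -> T3 in holders

Answer: yes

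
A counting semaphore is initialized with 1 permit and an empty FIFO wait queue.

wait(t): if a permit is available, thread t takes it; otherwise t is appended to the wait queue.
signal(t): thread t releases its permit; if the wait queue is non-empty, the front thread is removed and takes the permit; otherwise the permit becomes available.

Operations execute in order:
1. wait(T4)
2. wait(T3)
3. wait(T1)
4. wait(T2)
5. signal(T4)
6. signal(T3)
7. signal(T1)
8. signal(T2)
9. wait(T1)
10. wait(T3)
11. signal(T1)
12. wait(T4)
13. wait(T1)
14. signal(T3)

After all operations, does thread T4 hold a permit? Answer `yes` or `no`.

Answer: yes

Derivation:
Step 1: wait(T4) -> count=0 queue=[] holders={T4}
Step 2: wait(T3) -> count=0 queue=[T3] holders={T4}
Step 3: wait(T1) -> count=0 queue=[T3,T1] holders={T4}
Step 4: wait(T2) -> count=0 queue=[T3,T1,T2] holders={T4}
Step 5: signal(T4) -> count=0 queue=[T1,T2] holders={T3}
Step 6: signal(T3) -> count=0 queue=[T2] holders={T1}
Step 7: signal(T1) -> count=0 queue=[] holders={T2}
Step 8: signal(T2) -> count=1 queue=[] holders={none}
Step 9: wait(T1) -> count=0 queue=[] holders={T1}
Step 10: wait(T3) -> count=0 queue=[T3] holders={T1}
Step 11: signal(T1) -> count=0 queue=[] holders={T3}
Step 12: wait(T4) -> count=0 queue=[T4] holders={T3}
Step 13: wait(T1) -> count=0 queue=[T4,T1] holders={T3}
Step 14: signal(T3) -> count=0 queue=[T1] holders={T4}
Final holders: {T4} -> T4 in holders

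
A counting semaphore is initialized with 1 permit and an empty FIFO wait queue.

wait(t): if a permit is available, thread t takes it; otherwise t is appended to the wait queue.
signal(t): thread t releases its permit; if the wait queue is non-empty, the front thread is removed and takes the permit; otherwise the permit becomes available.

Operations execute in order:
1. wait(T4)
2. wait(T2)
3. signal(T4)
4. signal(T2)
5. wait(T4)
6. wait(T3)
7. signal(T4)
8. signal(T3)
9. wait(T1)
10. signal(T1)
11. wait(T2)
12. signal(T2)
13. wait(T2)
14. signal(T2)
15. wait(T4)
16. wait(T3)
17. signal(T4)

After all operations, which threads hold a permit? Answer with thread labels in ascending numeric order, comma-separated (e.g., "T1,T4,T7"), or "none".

Answer: T3

Derivation:
Step 1: wait(T4) -> count=0 queue=[] holders={T4}
Step 2: wait(T2) -> count=0 queue=[T2] holders={T4}
Step 3: signal(T4) -> count=0 queue=[] holders={T2}
Step 4: signal(T2) -> count=1 queue=[] holders={none}
Step 5: wait(T4) -> count=0 queue=[] holders={T4}
Step 6: wait(T3) -> count=0 queue=[T3] holders={T4}
Step 7: signal(T4) -> count=0 queue=[] holders={T3}
Step 8: signal(T3) -> count=1 queue=[] holders={none}
Step 9: wait(T1) -> count=0 queue=[] holders={T1}
Step 10: signal(T1) -> count=1 queue=[] holders={none}
Step 11: wait(T2) -> count=0 queue=[] holders={T2}
Step 12: signal(T2) -> count=1 queue=[] holders={none}
Step 13: wait(T2) -> count=0 queue=[] holders={T2}
Step 14: signal(T2) -> count=1 queue=[] holders={none}
Step 15: wait(T4) -> count=0 queue=[] holders={T4}
Step 16: wait(T3) -> count=0 queue=[T3] holders={T4}
Step 17: signal(T4) -> count=0 queue=[] holders={T3}
Final holders: T3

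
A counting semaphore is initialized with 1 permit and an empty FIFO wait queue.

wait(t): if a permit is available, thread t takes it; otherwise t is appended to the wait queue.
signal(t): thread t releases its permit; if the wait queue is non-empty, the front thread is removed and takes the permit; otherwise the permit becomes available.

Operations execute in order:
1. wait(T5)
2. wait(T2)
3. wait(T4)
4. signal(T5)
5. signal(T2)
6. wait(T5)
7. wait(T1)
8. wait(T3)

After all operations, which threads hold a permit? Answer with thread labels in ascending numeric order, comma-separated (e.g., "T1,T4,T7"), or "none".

Answer: T4

Derivation:
Step 1: wait(T5) -> count=0 queue=[] holders={T5}
Step 2: wait(T2) -> count=0 queue=[T2] holders={T5}
Step 3: wait(T4) -> count=0 queue=[T2,T4] holders={T5}
Step 4: signal(T5) -> count=0 queue=[T4] holders={T2}
Step 5: signal(T2) -> count=0 queue=[] holders={T4}
Step 6: wait(T5) -> count=0 queue=[T5] holders={T4}
Step 7: wait(T1) -> count=0 queue=[T5,T1] holders={T4}
Step 8: wait(T3) -> count=0 queue=[T5,T1,T3] holders={T4}
Final holders: T4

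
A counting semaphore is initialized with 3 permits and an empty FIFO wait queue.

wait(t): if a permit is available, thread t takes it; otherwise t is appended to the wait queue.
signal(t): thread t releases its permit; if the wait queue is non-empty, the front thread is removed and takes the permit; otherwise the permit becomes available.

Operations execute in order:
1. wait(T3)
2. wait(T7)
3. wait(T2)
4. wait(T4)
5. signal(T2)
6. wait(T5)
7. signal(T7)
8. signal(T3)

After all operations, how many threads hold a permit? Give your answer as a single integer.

Step 1: wait(T3) -> count=2 queue=[] holders={T3}
Step 2: wait(T7) -> count=1 queue=[] holders={T3,T7}
Step 3: wait(T2) -> count=0 queue=[] holders={T2,T3,T7}
Step 4: wait(T4) -> count=0 queue=[T4] holders={T2,T3,T7}
Step 5: signal(T2) -> count=0 queue=[] holders={T3,T4,T7}
Step 6: wait(T5) -> count=0 queue=[T5] holders={T3,T4,T7}
Step 7: signal(T7) -> count=0 queue=[] holders={T3,T4,T5}
Step 8: signal(T3) -> count=1 queue=[] holders={T4,T5}
Final holders: {T4,T5} -> 2 thread(s)

Answer: 2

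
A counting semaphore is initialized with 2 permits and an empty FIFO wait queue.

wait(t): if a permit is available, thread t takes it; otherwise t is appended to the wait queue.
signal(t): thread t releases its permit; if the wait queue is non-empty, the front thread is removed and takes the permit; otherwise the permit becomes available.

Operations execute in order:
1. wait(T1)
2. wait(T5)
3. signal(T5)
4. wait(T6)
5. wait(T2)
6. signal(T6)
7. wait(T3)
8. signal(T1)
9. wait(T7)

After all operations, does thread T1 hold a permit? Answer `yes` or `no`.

Step 1: wait(T1) -> count=1 queue=[] holders={T1}
Step 2: wait(T5) -> count=0 queue=[] holders={T1,T5}
Step 3: signal(T5) -> count=1 queue=[] holders={T1}
Step 4: wait(T6) -> count=0 queue=[] holders={T1,T6}
Step 5: wait(T2) -> count=0 queue=[T2] holders={T1,T6}
Step 6: signal(T6) -> count=0 queue=[] holders={T1,T2}
Step 7: wait(T3) -> count=0 queue=[T3] holders={T1,T2}
Step 8: signal(T1) -> count=0 queue=[] holders={T2,T3}
Step 9: wait(T7) -> count=0 queue=[T7] holders={T2,T3}
Final holders: {T2,T3} -> T1 not in holders

Answer: no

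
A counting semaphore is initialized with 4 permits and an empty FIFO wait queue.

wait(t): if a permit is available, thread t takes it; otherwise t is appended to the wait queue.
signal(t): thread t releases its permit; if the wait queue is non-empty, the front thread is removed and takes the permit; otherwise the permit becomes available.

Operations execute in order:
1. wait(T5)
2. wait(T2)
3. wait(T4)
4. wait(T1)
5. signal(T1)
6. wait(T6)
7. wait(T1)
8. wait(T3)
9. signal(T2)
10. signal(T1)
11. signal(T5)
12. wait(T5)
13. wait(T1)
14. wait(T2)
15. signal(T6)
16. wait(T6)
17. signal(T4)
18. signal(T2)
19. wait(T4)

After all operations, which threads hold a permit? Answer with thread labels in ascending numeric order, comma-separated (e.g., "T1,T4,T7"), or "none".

Answer: T1,T3,T5,T6

Derivation:
Step 1: wait(T5) -> count=3 queue=[] holders={T5}
Step 2: wait(T2) -> count=2 queue=[] holders={T2,T5}
Step 3: wait(T4) -> count=1 queue=[] holders={T2,T4,T5}
Step 4: wait(T1) -> count=0 queue=[] holders={T1,T2,T4,T5}
Step 5: signal(T1) -> count=1 queue=[] holders={T2,T4,T5}
Step 6: wait(T6) -> count=0 queue=[] holders={T2,T4,T5,T6}
Step 7: wait(T1) -> count=0 queue=[T1] holders={T2,T4,T5,T6}
Step 8: wait(T3) -> count=0 queue=[T1,T3] holders={T2,T4,T5,T6}
Step 9: signal(T2) -> count=0 queue=[T3] holders={T1,T4,T5,T6}
Step 10: signal(T1) -> count=0 queue=[] holders={T3,T4,T5,T6}
Step 11: signal(T5) -> count=1 queue=[] holders={T3,T4,T6}
Step 12: wait(T5) -> count=0 queue=[] holders={T3,T4,T5,T6}
Step 13: wait(T1) -> count=0 queue=[T1] holders={T3,T4,T5,T6}
Step 14: wait(T2) -> count=0 queue=[T1,T2] holders={T3,T4,T5,T6}
Step 15: signal(T6) -> count=0 queue=[T2] holders={T1,T3,T4,T5}
Step 16: wait(T6) -> count=0 queue=[T2,T6] holders={T1,T3,T4,T5}
Step 17: signal(T4) -> count=0 queue=[T6] holders={T1,T2,T3,T5}
Step 18: signal(T2) -> count=0 queue=[] holders={T1,T3,T5,T6}
Step 19: wait(T4) -> count=0 queue=[T4] holders={T1,T3,T5,T6}
Final holders: T1,T3,T5,T6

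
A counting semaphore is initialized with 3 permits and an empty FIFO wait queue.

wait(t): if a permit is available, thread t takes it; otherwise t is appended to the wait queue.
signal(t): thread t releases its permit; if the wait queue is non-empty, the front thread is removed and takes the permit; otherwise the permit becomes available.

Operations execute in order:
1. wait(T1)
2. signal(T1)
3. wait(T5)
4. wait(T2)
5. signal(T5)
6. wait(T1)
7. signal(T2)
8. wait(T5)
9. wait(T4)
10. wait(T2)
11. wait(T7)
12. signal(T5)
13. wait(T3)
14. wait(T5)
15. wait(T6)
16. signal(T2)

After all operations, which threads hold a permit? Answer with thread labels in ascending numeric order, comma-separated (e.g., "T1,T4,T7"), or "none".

Answer: T1,T4,T7

Derivation:
Step 1: wait(T1) -> count=2 queue=[] holders={T1}
Step 2: signal(T1) -> count=3 queue=[] holders={none}
Step 3: wait(T5) -> count=2 queue=[] holders={T5}
Step 4: wait(T2) -> count=1 queue=[] holders={T2,T5}
Step 5: signal(T5) -> count=2 queue=[] holders={T2}
Step 6: wait(T1) -> count=1 queue=[] holders={T1,T2}
Step 7: signal(T2) -> count=2 queue=[] holders={T1}
Step 8: wait(T5) -> count=1 queue=[] holders={T1,T5}
Step 9: wait(T4) -> count=0 queue=[] holders={T1,T4,T5}
Step 10: wait(T2) -> count=0 queue=[T2] holders={T1,T4,T5}
Step 11: wait(T7) -> count=0 queue=[T2,T7] holders={T1,T4,T5}
Step 12: signal(T5) -> count=0 queue=[T7] holders={T1,T2,T4}
Step 13: wait(T3) -> count=0 queue=[T7,T3] holders={T1,T2,T4}
Step 14: wait(T5) -> count=0 queue=[T7,T3,T5] holders={T1,T2,T4}
Step 15: wait(T6) -> count=0 queue=[T7,T3,T5,T6] holders={T1,T2,T4}
Step 16: signal(T2) -> count=0 queue=[T3,T5,T6] holders={T1,T4,T7}
Final holders: T1,T4,T7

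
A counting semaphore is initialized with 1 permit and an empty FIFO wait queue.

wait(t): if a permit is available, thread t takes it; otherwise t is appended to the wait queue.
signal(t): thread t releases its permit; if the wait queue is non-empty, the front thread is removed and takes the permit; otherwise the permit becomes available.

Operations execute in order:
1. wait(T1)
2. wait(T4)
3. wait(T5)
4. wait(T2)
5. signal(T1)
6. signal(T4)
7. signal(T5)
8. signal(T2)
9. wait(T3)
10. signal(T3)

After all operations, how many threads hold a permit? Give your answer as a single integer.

Answer: 0

Derivation:
Step 1: wait(T1) -> count=0 queue=[] holders={T1}
Step 2: wait(T4) -> count=0 queue=[T4] holders={T1}
Step 3: wait(T5) -> count=0 queue=[T4,T5] holders={T1}
Step 4: wait(T2) -> count=0 queue=[T4,T5,T2] holders={T1}
Step 5: signal(T1) -> count=0 queue=[T5,T2] holders={T4}
Step 6: signal(T4) -> count=0 queue=[T2] holders={T5}
Step 7: signal(T5) -> count=0 queue=[] holders={T2}
Step 8: signal(T2) -> count=1 queue=[] holders={none}
Step 9: wait(T3) -> count=0 queue=[] holders={T3}
Step 10: signal(T3) -> count=1 queue=[] holders={none}
Final holders: {none} -> 0 thread(s)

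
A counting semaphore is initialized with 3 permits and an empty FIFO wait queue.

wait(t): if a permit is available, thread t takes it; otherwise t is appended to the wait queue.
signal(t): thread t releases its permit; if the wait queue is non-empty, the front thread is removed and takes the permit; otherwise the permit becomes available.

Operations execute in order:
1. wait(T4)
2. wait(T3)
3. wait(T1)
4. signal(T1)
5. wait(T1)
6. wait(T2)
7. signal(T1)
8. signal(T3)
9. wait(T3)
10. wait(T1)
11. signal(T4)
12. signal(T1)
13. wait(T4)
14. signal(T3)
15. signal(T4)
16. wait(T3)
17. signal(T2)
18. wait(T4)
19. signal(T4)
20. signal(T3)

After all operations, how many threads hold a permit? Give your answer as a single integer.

Step 1: wait(T4) -> count=2 queue=[] holders={T4}
Step 2: wait(T3) -> count=1 queue=[] holders={T3,T4}
Step 3: wait(T1) -> count=0 queue=[] holders={T1,T3,T4}
Step 4: signal(T1) -> count=1 queue=[] holders={T3,T4}
Step 5: wait(T1) -> count=0 queue=[] holders={T1,T3,T4}
Step 6: wait(T2) -> count=0 queue=[T2] holders={T1,T3,T4}
Step 7: signal(T1) -> count=0 queue=[] holders={T2,T3,T4}
Step 8: signal(T3) -> count=1 queue=[] holders={T2,T4}
Step 9: wait(T3) -> count=0 queue=[] holders={T2,T3,T4}
Step 10: wait(T1) -> count=0 queue=[T1] holders={T2,T3,T4}
Step 11: signal(T4) -> count=0 queue=[] holders={T1,T2,T3}
Step 12: signal(T1) -> count=1 queue=[] holders={T2,T3}
Step 13: wait(T4) -> count=0 queue=[] holders={T2,T3,T4}
Step 14: signal(T3) -> count=1 queue=[] holders={T2,T4}
Step 15: signal(T4) -> count=2 queue=[] holders={T2}
Step 16: wait(T3) -> count=1 queue=[] holders={T2,T3}
Step 17: signal(T2) -> count=2 queue=[] holders={T3}
Step 18: wait(T4) -> count=1 queue=[] holders={T3,T4}
Step 19: signal(T4) -> count=2 queue=[] holders={T3}
Step 20: signal(T3) -> count=3 queue=[] holders={none}
Final holders: {none} -> 0 thread(s)

Answer: 0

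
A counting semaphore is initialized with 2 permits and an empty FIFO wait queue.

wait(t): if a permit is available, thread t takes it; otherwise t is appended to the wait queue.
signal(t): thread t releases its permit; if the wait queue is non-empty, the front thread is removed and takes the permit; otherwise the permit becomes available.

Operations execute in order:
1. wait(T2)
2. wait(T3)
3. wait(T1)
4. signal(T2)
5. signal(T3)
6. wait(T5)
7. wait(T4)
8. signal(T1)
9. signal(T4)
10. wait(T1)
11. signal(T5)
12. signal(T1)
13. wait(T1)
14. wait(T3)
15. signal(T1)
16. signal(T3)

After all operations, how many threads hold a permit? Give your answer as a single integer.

Step 1: wait(T2) -> count=1 queue=[] holders={T2}
Step 2: wait(T3) -> count=0 queue=[] holders={T2,T3}
Step 3: wait(T1) -> count=0 queue=[T1] holders={T2,T3}
Step 4: signal(T2) -> count=0 queue=[] holders={T1,T3}
Step 5: signal(T3) -> count=1 queue=[] holders={T1}
Step 6: wait(T5) -> count=0 queue=[] holders={T1,T5}
Step 7: wait(T4) -> count=0 queue=[T4] holders={T1,T5}
Step 8: signal(T1) -> count=0 queue=[] holders={T4,T5}
Step 9: signal(T4) -> count=1 queue=[] holders={T5}
Step 10: wait(T1) -> count=0 queue=[] holders={T1,T5}
Step 11: signal(T5) -> count=1 queue=[] holders={T1}
Step 12: signal(T1) -> count=2 queue=[] holders={none}
Step 13: wait(T1) -> count=1 queue=[] holders={T1}
Step 14: wait(T3) -> count=0 queue=[] holders={T1,T3}
Step 15: signal(T1) -> count=1 queue=[] holders={T3}
Step 16: signal(T3) -> count=2 queue=[] holders={none}
Final holders: {none} -> 0 thread(s)

Answer: 0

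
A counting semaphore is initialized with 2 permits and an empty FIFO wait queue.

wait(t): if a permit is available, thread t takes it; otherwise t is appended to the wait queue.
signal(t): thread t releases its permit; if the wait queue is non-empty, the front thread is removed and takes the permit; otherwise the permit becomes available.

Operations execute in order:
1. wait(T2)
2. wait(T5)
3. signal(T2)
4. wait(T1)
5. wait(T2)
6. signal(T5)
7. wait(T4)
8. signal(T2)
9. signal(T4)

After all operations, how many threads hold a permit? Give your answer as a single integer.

Step 1: wait(T2) -> count=1 queue=[] holders={T2}
Step 2: wait(T5) -> count=0 queue=[] holders={T2,T5}
Step 3: signal(T2) -> count=1 queue=[] holders={T5}
Step 4: wait(T1) -> count=0 queue=[] holders={T1,T5}
Step 5: wait(T2) -> count=0 queue=[T2] holders={T1,T5}
Step 6: signal(T5) -> count=0 queue=[] holders={T1,T2}
Step 7: wait(T4) -> count=0 queue=[T4] holders={T1,T2}
Step 8: signal(T2) -> count=0 queue=[] holders={T1,T4}
Step 9: signal(T4) -> count=1 queue=[] holders={T1}
Final holders: {T1} -> 1 thread(s)

Answer: 1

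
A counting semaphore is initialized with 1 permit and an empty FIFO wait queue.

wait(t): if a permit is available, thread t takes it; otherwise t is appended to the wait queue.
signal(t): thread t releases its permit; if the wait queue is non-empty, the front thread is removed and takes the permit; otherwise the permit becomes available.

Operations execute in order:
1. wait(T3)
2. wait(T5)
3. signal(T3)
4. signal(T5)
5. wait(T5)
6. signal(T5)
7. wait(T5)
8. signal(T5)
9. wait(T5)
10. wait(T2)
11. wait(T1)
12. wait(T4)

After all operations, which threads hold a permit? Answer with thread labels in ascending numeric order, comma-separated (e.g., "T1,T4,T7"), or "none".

Answer: T5

Derivation:
Step 1: wait(T3) -> count=0 queue=[] holders={T3}
Step 2: wait(T5) -> count=0 queue=[T5] holders={T3}
Step 3: signal(T3) -> count=0 queue=[] holders={T5}
Step 4: signal(T5) -> count=1 queue=[] holders={none}
Step 5: wait(T5) -> count=0 queue=[] holders={T5}
Step 6: signal(T5) -> count=1 queue=[] holders={none}
Step 7: wait(T5) -> count=0 queue=[] holders={T5}
Step 8: signal(T5) -> count=1 queue=[] holders={none}
Step 9: wait(T5) -> count=0 queue=[] holders={T5}
Step 10: wait(T2) -> count=0 queue=[T2] holders={T5}
Step 11: wait(T1) -> count=0 queue=[T2,T1] holders={T5}
Step 12: wait(T4) -> count=0 queue=[T2,T1,T4] holders={T5}
Final holders: T5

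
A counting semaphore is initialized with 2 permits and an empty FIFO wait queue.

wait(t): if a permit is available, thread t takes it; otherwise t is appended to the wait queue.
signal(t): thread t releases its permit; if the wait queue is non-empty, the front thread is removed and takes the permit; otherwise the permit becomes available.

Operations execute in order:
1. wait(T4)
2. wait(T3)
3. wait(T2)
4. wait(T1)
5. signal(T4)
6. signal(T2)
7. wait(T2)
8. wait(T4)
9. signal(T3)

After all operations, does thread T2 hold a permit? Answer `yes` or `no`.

Step 1: wait(T4) -> count=1 queue=[] holders={T4}
Step 2: wait(T3) -> count=0 queue=[] holders={T3,T4}
Step 3: wait(T2) -> count=0 queue=[T2] holders={T3,T4}
Step 4: wait(T1) -> count=0 queue=[T2,T1] holders={T3,T4}
Step 5: signal(T4) -> count=0 queue=[T1] holders={T2,T3}
Step 6: signal(T2) -> count=0 queue=[] holders={T1,T3}
Step 7: wait(T2) -> count=0 queue=[T2] holders={T1,T3}
Step 8: wait(T4) -> count=0 queue=[T2,T4] holders={T1,T3}
Step 9: signal(T3) -> count=0 queue=[T4] holders={T1,T2}
Final holders: {T1,T2} -> T2 in holders

Answer: yes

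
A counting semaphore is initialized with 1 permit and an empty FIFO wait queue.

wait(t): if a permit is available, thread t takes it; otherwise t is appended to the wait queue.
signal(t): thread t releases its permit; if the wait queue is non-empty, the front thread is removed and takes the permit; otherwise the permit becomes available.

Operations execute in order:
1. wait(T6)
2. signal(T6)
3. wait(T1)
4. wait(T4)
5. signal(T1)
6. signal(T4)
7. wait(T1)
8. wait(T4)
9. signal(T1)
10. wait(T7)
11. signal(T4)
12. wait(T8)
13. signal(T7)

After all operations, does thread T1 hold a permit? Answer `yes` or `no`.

Answer: no

Derivation:
Step 1: wait(T6) -> count=0 queue=[] holders={T6}
Step 2: signal(T6) -> count=1 queue=[] holders={none}
Step 3: wait(T1) -> count=0 queue=[] holders={T1}
Step 4: wait(T4) -> count=0 queue=[T4] holders={T1}
Step 5: signal(T1) -> count=0 queue=[] holders={T4}
Step 6: signal(T4) -> count=1 queue=[] holders={none}
Step 7: wait(T1) -> count=0 queue=[] holders={T1}
Step 8: wait(T4) -> count=0 queue=[T4] holders={T1}
Step 9: signal(T1) -> count=0 queue=[] holders={T4}
Step 10: wait(T7) -> count=0 queue=[T7] holders={T4}
Step 11: signal(T4) -> count=0 queue=[] holders={T7}
Step 12: wait(T8) -> count=0 queue=[T8] holders={T7}
Step 13: signal(T7) -> count=0 queue=[] holders={T8}
Final holders: {T8} -> T1 not in holders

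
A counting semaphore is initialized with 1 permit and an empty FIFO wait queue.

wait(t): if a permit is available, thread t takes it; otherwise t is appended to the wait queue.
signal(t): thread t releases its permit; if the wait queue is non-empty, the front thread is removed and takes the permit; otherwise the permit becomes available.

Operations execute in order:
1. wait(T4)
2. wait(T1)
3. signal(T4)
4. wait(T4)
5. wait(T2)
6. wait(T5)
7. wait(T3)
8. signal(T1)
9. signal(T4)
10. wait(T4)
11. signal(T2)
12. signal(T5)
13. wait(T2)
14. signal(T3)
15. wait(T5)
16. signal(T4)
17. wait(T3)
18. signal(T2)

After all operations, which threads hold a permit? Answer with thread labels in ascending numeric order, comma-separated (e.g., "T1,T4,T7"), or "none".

Answer: T5

Derivation:
Step 1: wait(T4) -> count=0 queue=[] holders={T4}
Step 2: wait(T1) -> count=0 queue=[T1] holders={T4}
Step 3: signal(T4) -> count=0 queue=[] holders={T1}
Step 4: wait(T4) -> count=0 queue=[T4] holders={T1}
Step 5: wait(T2) -> count=0 queue=[T4,T2] holders={T1}
Step 6: wait(T5) -> count=0 queue=[T4,T2,T5] holders={T1}
Step 7: wait(T3) -> count=0 queue=[T4,T2,T5,T3] holders={T1}
Step 8: signal(T1) -> count=0 queue=[T2,T5,T3] holders={T4}
Step 9: signal(T4) -> count=0 queue=[T5,T3] holders={T2}
Step 10: wait(T4) -> count=0 queue=[T5,T3,T4] holders={T2}
Step 11: signal(T2) -> count=0 queue=[T3,T4] holders={T5}
Step 12: signal(T5) -> count=0 queue=[T4] holders={T3}
Step 13: wait(T2) -> count=0 queue=[T4,T2] holders={T3}
Step 14: signal(T3) -> count=0 queue=[T2] holders={T4}
Step 15: wait(T5) -> count=0 queue=[T2,T5] holders={T4}
Step 16: signal(T4) -> count=0 queue=[T5] holders={T2}
Step 17: wait(T3) -> count=0 queue=[T5,T3] holders={T2}
Step 18: signal(T2) -> count=0 queue=[T3] holders={T5}
Final holders: T5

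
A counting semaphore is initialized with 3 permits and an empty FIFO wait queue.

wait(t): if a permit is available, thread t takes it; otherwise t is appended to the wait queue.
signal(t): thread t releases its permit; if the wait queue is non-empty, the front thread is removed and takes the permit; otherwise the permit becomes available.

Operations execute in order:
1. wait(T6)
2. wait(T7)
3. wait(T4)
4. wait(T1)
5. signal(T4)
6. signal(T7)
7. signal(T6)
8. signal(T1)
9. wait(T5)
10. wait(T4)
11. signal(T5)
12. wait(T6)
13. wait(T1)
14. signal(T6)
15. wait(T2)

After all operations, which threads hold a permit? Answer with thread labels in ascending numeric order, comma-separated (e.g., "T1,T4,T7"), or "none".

Answer: T1,T2,T4

Derivation:
Step 1: wait(T6) -> count=2 queue=[] holders={T6}
Step 2: wait(T7) -> count=1 queue=[] holders={T6,T7}
Step 3: wait(T4) -> count=0 queue=[] holders={T4,T6,T7}
Step 4: wait(T1) -> count=0 queue=[T1] holders={T4,T6,T7}
Step 5: signal(T4) -> count=0 queue=[] holders={T1,T6,T7}
Step 6: signal(T7) -> count=1 queue=[] holders={T1,T6}
Step 7: signal(T6) -> count=2 queue=[] holders={T1}
Step 8: signal(T1) -> count=3 queue=[] holders={none}
Step 9: wait(T5) -> count=2 queue=[] holders={T5}
Step 10: wait(T4) -> count=1 queue=[] holders={T4,T5}
Step 11: signal(T5) -> count=2 queue=[] holders={T4}
Step 12: wait(T6) -> count=1 queue=[] holders={T4,T6}
Step 13: wait(T1) -> count=0 queue=[] holders={T1,T4,T6}
Step 14: signal(T6) -> count=1 queue=[] holders={T1,T4}
Step 15: wait(T2) -> count=0 queue=[] holders={T1,T2,T4}
Final holders: T1,T2,T4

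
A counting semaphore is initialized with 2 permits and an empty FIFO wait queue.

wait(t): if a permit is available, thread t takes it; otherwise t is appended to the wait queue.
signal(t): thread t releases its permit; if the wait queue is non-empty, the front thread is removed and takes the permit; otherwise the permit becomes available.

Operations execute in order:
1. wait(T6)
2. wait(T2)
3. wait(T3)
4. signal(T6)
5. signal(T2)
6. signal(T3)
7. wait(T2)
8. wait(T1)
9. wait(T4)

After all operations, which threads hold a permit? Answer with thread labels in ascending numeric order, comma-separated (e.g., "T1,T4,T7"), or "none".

Answer: T1,T2

Derivation:
Step 1: wait(T6) -> count=1 queue=[] holders={T6}
Step 2: wait(T2) -> count=0 queue=[] holders={T2,T6}
Step 3: wait(T3) -> count=0 queue=[T3] holders={T2,T6}
Step 4: signal(T6) -> count=0 queue=[] holders={T2,T3}
Step 5: signal(T2) -> count=1 queue=[] holders={T3}
Step 6: signal(T3) -> count=2 queue=[] holders={none}
Step 7: wait(T2) -> count=1 queue=[] holders={T2}
Step 8: wait(T1) -> count=0 queue=[] holders={T1,T2}
Step 9: wait(T4) -> count=0 queue=[T4] holders={T1,T2}
Final holders: T1,T2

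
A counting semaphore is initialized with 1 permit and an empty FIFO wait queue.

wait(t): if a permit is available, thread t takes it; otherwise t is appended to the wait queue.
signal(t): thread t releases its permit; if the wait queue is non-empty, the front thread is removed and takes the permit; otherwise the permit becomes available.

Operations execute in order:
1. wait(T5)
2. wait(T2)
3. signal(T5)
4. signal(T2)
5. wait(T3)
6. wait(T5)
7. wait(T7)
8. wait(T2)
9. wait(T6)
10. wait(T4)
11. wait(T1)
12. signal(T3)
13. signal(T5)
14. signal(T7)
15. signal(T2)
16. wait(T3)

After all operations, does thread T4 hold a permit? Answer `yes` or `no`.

Answer: no

Derivation:
Step 1: wait(T5) -> count=0 queue=[] holders={T5}
Step 2: wait(T2) -> count=0 queue=[T2] holders={T5}
Step 3: signal(T5) -> count=0 queue=[] holders={T2}
Step 4: signal(T2) -> count=1 queue=[] holders={none}
Step 5: wait(T3) -> count=0 queue=[] holders={T3}
Step 6: wait(T5) -> count=0 queue=[T5] holders={T3}
Step 7: wait(T7) -> count=0 queue=[T5,T7] holders={T3}
Step 8: wait(T2) -> count=0 queue=[T5,T7,T2] holders={T3}
Step 9: wait(T6) -> count=0 queue=[T5,T7,T2,T6] holders={T3}
Step 10: wait(T4) -> count=0 queue=[T5,T7,T2,T6,T4] holders={T3}
Step 11: wait(T1) -> count=0 queue=[T5,T7,T2,T6,T4,T1] holders={T3}
Step 12: signal(T3) -> count=0 queue=[T7,T2,T6,T4,T1] holders={T5}
Step 13: signal(T5) -> count=0 queue=[T2,T6,T4,T1] holders={T7}
Step 14: signal(T7) -> count=0 queue=[T6,T4,T1] holders={T2}
Step 15: signal(T2) -> count=0 queue=[T4,T1] holders={T6}
Step 16: wait(T3) -> count=0 queue=[T4,T1,T3] holders={T6}
Final holders: {T6} -> T4 not in holders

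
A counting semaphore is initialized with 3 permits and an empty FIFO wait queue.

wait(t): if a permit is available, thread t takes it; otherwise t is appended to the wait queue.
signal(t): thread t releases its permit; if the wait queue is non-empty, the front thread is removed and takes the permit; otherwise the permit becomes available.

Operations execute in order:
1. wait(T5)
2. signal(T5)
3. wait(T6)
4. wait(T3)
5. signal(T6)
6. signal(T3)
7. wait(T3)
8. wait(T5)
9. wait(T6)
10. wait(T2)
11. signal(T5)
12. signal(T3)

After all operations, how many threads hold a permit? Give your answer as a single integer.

Step 1: wait(T5) -> count=2 queue=[] holders={T5}
Step 2: signal(T5) -> count=3 queue=[] holders={none}
Step 3: wait(T6) -> count=2 queue=[] holders={T6}
Step 4: wait(T3) -> count=1 queue=[] holders={T3,T6}
Step 5: signal(T6) -> count=2 queue=[] holders={T3}
Step 6: signal(T3) -> count=3 queue=[] holders={none}
Step 7: wait(T3) -> count=2 queue=[] holders={T3}
Step 8: wait(T5) -> count=1 queue=[] holders={T3,T5}
Step 9: wait(T6) -> count=0 queue=[] holders={T3,T5,T6}
Step 10: wait(T2) -> count=0 queue=[T2] holders={T3,T5,T6}
Step 11: signal(T5) -> count=0 queue=[] holders={T2,T3,T6}
Step 12: signal(T3) -> count=1 queue=[] holders={T2,T6}
Final holders: {T2,T6} -> 2 thread(s)

Answer: 2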